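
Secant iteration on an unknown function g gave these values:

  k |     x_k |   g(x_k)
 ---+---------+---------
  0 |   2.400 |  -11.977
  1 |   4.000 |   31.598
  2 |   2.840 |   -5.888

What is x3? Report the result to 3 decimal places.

x3 = 2.840 − (-5.888)·(2.840 − 4.000) / (-5.888 − 31.598)
   = 2.840 − (6.83008)/(-37.48600) = 3.02220

3.022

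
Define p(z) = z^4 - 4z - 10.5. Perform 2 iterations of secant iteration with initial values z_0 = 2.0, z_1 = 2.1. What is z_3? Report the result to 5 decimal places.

2.08317

p(2.0) = -2.5000000, p(2.1) = 0.5481000
z_2 = 2.1000000 − 0.5481000·(2.1000000 − 2.0000000) / (0.5481000 − (-2.5000000)) = 2.1000000 − (0.0548100)/(3.0481000) = 2.0820183
p(2.0820183) = -0.0375802
z_3 = 2.0820183 − (-0.0375802)·(2.0820183 − 2.1000000) / (-0.0375802 − 0.5481000) = 2.0820183 − (0.0006758)/(-0.5856802) = 2.0831721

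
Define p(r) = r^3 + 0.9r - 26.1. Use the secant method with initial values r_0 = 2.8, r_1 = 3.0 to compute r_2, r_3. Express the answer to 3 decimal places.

p(2.8) = -1.62800, p(3.0) = 3.60000
r_2 = 3.00000 − 3.60000·(3.00000 − 2.80000) / (3.60000 − (-1.62800)) = 3.00000 − (0.72000)/(5.22800) = 2.86228
p(2.86228) = -0.07430
r_3 = 2.86228 − (-0.07430)·(2.86228 − 3.00000) / (-0.07430 − 3.60000) = 2.86228 − (0.01023)/(-3.67430) = 2.86506

2.862, 2.865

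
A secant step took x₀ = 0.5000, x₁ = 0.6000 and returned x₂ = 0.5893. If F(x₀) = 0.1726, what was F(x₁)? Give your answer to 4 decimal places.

The secant line through (0.5000, 0.1726) and (0.6000, F(x₁)) crosses zero at x₂ = 0.5893.
So (0.5000, 0.1726), (0.6000, F(x₁)), (0.5893, 0) are collinear:
F(x₁) = 0.1726 · (0.6000 − 0.5893) / (0.5000 − 0.5893) = 0.1726 · (0.010700)/(-0.089300) = -0.020681

-0.0207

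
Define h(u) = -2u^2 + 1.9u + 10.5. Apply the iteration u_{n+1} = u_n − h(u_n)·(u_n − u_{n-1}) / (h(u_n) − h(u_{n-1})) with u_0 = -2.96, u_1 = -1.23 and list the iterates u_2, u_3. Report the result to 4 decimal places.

h(-2.96) = -12.647200, h(-1.23) = 5.137200
u_2 = -1.230000 − 5.137200·(-1.230000 − (-2.960000)) / (5.137200 − (-12.647200)) = -1.230000 − (8.887356)/(17.784400) = -1.729728
h(-1.729728) = 1.229602
u_3 = -1.729728 − 1.229602·(-1.729728 − (-1.230000)) / (1.229602 − 5.137200) = -1.729728 − (-0.614466)/(-3.907598) = -1.886977

-1.7297, -1.8870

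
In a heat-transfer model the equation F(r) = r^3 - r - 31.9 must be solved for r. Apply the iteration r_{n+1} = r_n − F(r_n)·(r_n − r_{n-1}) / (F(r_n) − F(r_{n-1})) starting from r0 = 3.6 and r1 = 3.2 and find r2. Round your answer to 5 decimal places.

F(3.6) = 11.1560000, F(3.2) = -2.3320000
r2 = 3.2000000 − (-2.3320000)·(3.2000000 − 3.6000000) / (-2.3320000 − 11.1560000) = 3.2000000 − (0.9328000)/(-13.4880000) = 3.2691578

3.26916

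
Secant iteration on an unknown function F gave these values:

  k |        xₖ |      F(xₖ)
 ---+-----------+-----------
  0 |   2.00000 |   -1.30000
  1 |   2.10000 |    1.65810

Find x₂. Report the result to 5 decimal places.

x₂ = 2.10000 − 1.65810·(2.10000 − 2.00000) / (1.65810 − (-1.30000))
   = 2.10000 − (0.1658100)/(2.9581000) = 2.0439471

2.04395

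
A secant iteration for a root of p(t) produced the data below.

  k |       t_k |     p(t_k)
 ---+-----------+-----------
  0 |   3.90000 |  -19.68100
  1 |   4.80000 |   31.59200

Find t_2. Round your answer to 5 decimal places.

t_2 = 4.80000 − 31.59200·(4.80000 − 3.90000) / (31.59200 − (-19.68100))
   = 4.80000 − (28.4328000)/(51.2730000) = 4.2454625

4.24546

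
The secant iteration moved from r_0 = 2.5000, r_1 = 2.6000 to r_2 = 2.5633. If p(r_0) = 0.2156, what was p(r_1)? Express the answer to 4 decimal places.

The secant line through (2.5000, 0.2156) and (2.6000, p(r_1)) crosses zero at r_2 = 2.5633.
So (2.5000, 0.2156), (2.6000, p(r_1)), (2.5633, 0) are collinear:
p(r_1) = 0.2156 · (2.6000 − 2.5633) / (2.5000 − 2.5633) = 0.2156 · (0.036700)/(-0.063300) = -0.125000

-0.1250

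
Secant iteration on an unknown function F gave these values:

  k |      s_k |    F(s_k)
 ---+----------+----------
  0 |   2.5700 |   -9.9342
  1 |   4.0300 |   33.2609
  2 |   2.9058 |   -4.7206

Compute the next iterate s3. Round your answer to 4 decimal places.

3.0455

s3 = 2.9058 − (-4.7206)·(2.9058 − 4.0300) / (-4.7206 − 33.2609)
   = 2.9058 − (5.306899)/(-37.981500) = 3.045523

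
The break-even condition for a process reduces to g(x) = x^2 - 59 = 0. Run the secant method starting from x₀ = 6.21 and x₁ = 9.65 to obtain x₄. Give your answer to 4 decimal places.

7.6814

g(6.21) = -20.435900, g(9.65) = 34.122500
x₂ = 9.650000 − 34.122500·(9.650000 − 6.210000) / (34.122500 − (-20.435900)) = 9.650000 − (117.381400)/(54.558400) = 7.498518
g(7.498518) = -2.772224
x₃ = 7.498518 − (-2.772224)·(7.498518 − 9.650000) / (-2.772224 − 34.122500) = 7.498518 − (5.964388)/(-36.894724) = 7.660178
g(7.660178) = -0.321674
x₄ = 7.660178 − (-0.321674)·(7.660178 − 7.498518) / (-0.321674 − (-2.772224)) = 7.660178 − (-0.052002)/(2.450550) = 7.681398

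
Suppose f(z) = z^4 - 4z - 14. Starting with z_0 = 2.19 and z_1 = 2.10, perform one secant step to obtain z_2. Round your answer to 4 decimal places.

f(2.19) = 0.242575, f(2.10) = -2.951900
z_2 = 2.100000 − (-2.951900)·(2.100000 − 2.190000) / (-2.951900 − 0.242575) = 2.100000 − (0.265671)/(-3.194475) = 2.183166

2.1832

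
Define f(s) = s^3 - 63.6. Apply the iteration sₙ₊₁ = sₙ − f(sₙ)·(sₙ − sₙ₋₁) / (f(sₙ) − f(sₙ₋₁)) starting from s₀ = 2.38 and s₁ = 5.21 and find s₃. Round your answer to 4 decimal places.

f(2.38) = -50.118728, f(5.21) = 77.820761
s₂ = 5.210000 − 77.820761·(5.210000 − 2.380000) / (77.820761 − (-50.118728)) = 5.210000 − (220.232754)/(127.939489) = 3.488618
f(3.488618) = -21.141935
s₃ = 3.488618 − (-21.141935)·(3.488618 − 5.210000) / (-21.141935 − 77.820761) = 3.488618 − (36.393350)/(-98.962696) = 3.856366

3.8564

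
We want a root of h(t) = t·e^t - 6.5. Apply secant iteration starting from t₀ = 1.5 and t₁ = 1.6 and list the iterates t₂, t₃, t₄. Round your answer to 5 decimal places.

1.48149, 1.47999, 1.47986

h(1.5) = 0.2225336, h(1.6) = 1.4248519
t₂ = 1.6000000 − 1.4248519·(1.6000000 − 1.5000000) / (1.4248519 − 0.2225336) = 1.6000000 − (0.1424852)/(1.2023183) = 1.4814913
h(1.4814913) = 0.0178235
t₃ = 1.4814913 − 0.0178235·(1.4814913 − 1.6000000) / (0.0178235 − 1.4248519) = 1.4814913 − (-0.0021122)/(-1.4070284) = 1.4799901
h(1.4799901) = 0.0014516
t₄ = 1.4799901 − 0.0014516·(1.4799901 − 1.4814913) / (0.0014516 − 0.0178235) = 1.4799901 − (-0.0000022)/(-0.0163719) = 1.4798570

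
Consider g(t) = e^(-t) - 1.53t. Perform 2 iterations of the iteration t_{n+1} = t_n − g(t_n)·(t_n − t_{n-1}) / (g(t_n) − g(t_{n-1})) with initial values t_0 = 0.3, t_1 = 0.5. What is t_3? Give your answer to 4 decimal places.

0.4266

g(0.3) = 0.281818, g(0.5) = -0.158469
t_2 = 0.500000 − (-0.158469)·(0.500000 − 0.300000) / (-0.158469 − 0.281818) = 0.500000 − (-0.031694)/(-0.440288) = 0.428016
g(0.428016) = -0.003062
t_3 = 0.428016 − (-0.003062)·(0.428016 − 0.500000) / (-0.003062 − (-0.158469)) = 0.428016 − (0.000220)/(0.155407) = 0.426597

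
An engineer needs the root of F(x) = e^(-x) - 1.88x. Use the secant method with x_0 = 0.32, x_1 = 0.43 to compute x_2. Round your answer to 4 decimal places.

F(0.32) = 0.124549, F(0.43) = -0.157891
x_2 = 0.430000 − (-0.157891)·(0.430000 − 0.320000) / (-0.157891 − 0.124549) = 0.430000 − (-0.017368)/(-0.282440) = 0.368507

0.3685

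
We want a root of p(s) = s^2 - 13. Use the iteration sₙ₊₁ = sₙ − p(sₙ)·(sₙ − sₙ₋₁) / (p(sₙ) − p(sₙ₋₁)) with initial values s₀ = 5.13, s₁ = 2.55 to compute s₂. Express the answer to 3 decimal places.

p(5.13) = 13.31690, p(2.55) = -6.49750
s₂ = 2.55000 − (-6.49750)·(2.55000 − 5.13000) / (-6.49750 − 13.31690) = 2.55000 − (16.76355)/(-19.81440) = 3.39603

3.396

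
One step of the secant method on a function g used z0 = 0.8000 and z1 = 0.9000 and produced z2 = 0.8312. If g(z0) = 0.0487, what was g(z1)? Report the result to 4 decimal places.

The secant line through (0.8000, 0.0487) and (0.9000, g(z1)) crosses zero at z2 = 0.8312.
So (0.8000, 0.0487), (0.9000, g(z1)), (0.8312, 0) are collinear:
g(z1) = 0.0487 · (0.9000 − 0.8312) / (0.8000 − 0.8312) = 0.0487 · (0.068800)/(-0.031200) = -0.107390

-0.1074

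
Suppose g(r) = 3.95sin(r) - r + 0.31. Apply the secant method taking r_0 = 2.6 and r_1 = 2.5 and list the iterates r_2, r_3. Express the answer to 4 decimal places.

2.5407, 2.5413

g(2.6) = -0.253770, g(2.5) = 0.173965
r_2 = 2.500000 − 0.173965·(2.500000 − 2.600000) / (0.173965 − (-0.253770)) = 2.500000 − (-0.017396)/(0.427735) = 2.540671
g(2.540671) = 0.002669
r_3 = 2.540671 − 0.002669·(2.540671 − 2.500000) / (0.002669 − 0.173965) = 2.540671 − (0.000109)/(-0.171296) = 2.541305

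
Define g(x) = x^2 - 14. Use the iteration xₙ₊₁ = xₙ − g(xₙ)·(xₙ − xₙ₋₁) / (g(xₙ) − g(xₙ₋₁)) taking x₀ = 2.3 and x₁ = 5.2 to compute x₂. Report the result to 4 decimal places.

g(2.3) = -8.710000, g(5.2) = 13.040000
x₂ = 5.200000 − 13.040000·(5.200000 − 2.300000) / (13.040000 − (-8.710000)) = 5.200000 − (37.816000)/(21.750000) = 3.461333

3.4613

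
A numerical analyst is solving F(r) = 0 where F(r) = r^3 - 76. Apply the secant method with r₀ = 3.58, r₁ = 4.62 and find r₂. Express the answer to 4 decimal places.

4.1740

F(3.58) = -30.117288, F(4.62) = 22.611128
r₂ = 4.620000 − 22.611128·(4.620000 − 3.580000) / (22.611128 − (-30.117288)) = 4.620000 − (23.515573)/(52.728416) = 4.174025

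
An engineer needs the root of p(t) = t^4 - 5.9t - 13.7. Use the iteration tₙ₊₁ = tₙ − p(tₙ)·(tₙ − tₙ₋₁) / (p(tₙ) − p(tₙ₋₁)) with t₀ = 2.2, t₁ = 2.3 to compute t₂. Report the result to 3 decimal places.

2.282

p(2.2) = -3.25440, p(2.3) = 0.71410
t₂ = 2.30000 − 0.71410·(2.30000 − 2.20000) / (0.71410 − (-3.25440)) = 2.30000 − (0.07141)/(3.96850) = 2.28201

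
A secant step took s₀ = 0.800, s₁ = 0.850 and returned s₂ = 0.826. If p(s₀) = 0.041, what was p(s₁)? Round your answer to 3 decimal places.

-0.038

The secant line through (0.800, 0.041) and (0.850, p(s₁)) crosses zero at s₂ = 0.826.
So (0.800, 0.041), (0.850, p(s₁)), (0.826, 0) are collinear:
p(s₁) = 0.041 · (0.850 − 0.826) / (0.800 − 0.826) = 0.041 · (0.02400)/(-0.02600) = -0.03785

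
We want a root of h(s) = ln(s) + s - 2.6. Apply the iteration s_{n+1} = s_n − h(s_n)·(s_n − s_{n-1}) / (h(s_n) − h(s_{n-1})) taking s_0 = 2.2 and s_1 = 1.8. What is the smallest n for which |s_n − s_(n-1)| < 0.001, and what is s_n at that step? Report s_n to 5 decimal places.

h(2.2) = 0.3884574, h(1.8) = -0.2122133
s_2 = 1.8000000 − (-0.2122133)·(-0.4000000)/(-0.6006707) = 1.9413176;  |Δ| = 0.1413176
h(1.9413176) = 0.0046845
s_3 = 1.9413176 − 0.0046845·(0.1413176)/(0.2168978) = 1.9382654;  |Δ| = 0.0030521
h(1.9382654) = 0.0000589
s_4 = 1.9382654 − 0.0000589·(-0.0030521)/(-0.0046256) = 1.9382266;  |Δ| = 0.0000389
|s_4 − s_3| = 0.0000389 < 0.001

n = 4, s_n = 1.93823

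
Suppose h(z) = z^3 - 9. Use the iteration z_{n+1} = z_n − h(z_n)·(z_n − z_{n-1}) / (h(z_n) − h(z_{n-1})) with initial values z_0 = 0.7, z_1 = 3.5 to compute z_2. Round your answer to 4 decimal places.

1.2699

h(0.7) = -8.657000, h(3.5) = 33.875000
z_2 = 3.500000 − 33.875000·(3.500000 − 0.700000) / (33.875000 − (-8.657000)) = 3.500000 − (94.850000)/(42.532000) = 1.269914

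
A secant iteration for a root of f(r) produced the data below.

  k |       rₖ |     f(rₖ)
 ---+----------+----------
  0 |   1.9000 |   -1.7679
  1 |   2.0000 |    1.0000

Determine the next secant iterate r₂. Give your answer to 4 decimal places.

1.9639

r₂ = 2.0000 − 1.0000·(2.0000 − 1.9000) / (1.0000 − (-1.7679))
   = 2.0000 − (0.100000)/(2.767900) = 1.963872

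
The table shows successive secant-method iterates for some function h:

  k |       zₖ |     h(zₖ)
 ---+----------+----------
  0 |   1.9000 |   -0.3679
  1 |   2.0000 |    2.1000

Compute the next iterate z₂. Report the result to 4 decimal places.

z₂ = 2.0000 − 2.1000·(2.0000 − 1.9000) / (2.1000 − (-0.3679))
   = 2.0000 − (0.210000)/(2.467900) = 1.914907

1.9149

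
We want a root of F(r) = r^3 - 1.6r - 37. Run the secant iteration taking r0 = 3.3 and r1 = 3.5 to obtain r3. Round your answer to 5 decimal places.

F(3.3) = -6.3430000, F(3.5) = 0.2750000
r2 = 3.5000000 − 0.2750000·(3.5000000 − 3.3000000) / (0.2750000 − (-6.3430000)) = 3.5000000 − (0.0550000)/(6.6180000) = 3.4916893
F(3.4916893) = -0.0163953
r3 = 3.4916893 − (-0.0163953)·(3.4916893 − 3.5000000) / (-0.0163953 − 0.2750000) = 3.4916893 − (0.0001363)/(-0.2913953) = 3.4921569

3.49216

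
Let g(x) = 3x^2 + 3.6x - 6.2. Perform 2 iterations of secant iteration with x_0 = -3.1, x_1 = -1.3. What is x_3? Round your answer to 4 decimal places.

-2.2658

g(-3.1) = 11.470000, g(-1.3) = -5.810000
x_2 = -1.300000 − (-5.810000)·(-1.300000 − (-3.100000)) / (-5.810000 − 11.470000) = -1.300000 − (-10.458000)/(-17.280000) = -1.905208
g(-1.905208) = -2.169294
x_3 = -1.905208 − (-2.169294)·(-1.905208 − (-1.300000)) / (-2.169294 − (-5.810000)) = -1.905208 − (1.312875)/(3.640706) = -2.265818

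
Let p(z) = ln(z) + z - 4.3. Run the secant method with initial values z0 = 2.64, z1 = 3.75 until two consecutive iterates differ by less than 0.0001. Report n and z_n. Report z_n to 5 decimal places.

n = 5, z_n = 3.15197

p(2.64) = -0.6892211, p(3.75) = 0.7717558
z2 = 3.7500000 − 0.7717558·(1.1100000)/(1.4609769) = 3.1636465;  |Δ| = 0.5863535
p(3.1636465) = 0.0153718
z3 = 3.1636465 − 0.0153718·(-0.5863535)/(-0.7563841) = 3.1517302;  |Δ| = 0.0119163
p(3.1517302) = -0.0003183
z4 = 3.1517302 − (-0.0003183)·(-0.0119163)/(-0.0156900) = 3.1519719;  |Δ| = 0.0002417
p(3.1519719) = 0.0000001
z5 = 3.1519719 − 0.0000001·(0.0002417)/(0.0003184) = 3.1519718;  |Δ| = 0.0000001
|z5 − z4| = 0.0000001 < 0.0001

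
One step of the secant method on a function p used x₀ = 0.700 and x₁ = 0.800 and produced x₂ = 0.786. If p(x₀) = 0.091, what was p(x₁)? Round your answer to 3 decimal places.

-0.015

The secant line through (0.700, 0.091) and (0.800, p(x₁)) crosses zero at x₂ = 0.786.
So (0.700, 0.091), (0.800, p(x₁)), (0.786, 0) are collinear:
p(x₁) = 0.091 · (0.800 − 0.786) / (0.700 − 0.786) = 0.091 · (0.01400)/(-0.08600) = -0.01481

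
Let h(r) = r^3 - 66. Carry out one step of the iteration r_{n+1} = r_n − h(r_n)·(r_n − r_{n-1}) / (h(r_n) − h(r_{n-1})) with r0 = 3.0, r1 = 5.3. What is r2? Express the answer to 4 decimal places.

3.7360

h(3.0) = -39.000000, h(5.3) = 82.877000
r2 = 5.300000 − 82.877000·(5.300000 − 3.000000) / (82.877000 − (-39.000000)) = 5.300000 − (190.617100)/(121.877000) = 3.735988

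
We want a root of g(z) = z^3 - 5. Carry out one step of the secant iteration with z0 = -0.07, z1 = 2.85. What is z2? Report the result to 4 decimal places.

0.5607

g(-0.07) = -5.000343, g(2.85) = 18.149125
z2 = 2.850000 − 18.149125·(2.850000 − (-0.070000)) / (18.149125 − (-5.000343)) = 2.850000 − (52.995445)/(23.149468) = 0.560727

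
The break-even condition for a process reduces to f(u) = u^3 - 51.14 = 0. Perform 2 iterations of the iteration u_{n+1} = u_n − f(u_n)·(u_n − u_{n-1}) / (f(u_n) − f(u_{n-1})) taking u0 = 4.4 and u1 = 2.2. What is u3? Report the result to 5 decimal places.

f(4.4) = 34.0440000, f(2.2) = -40.4920000
u2 = 2.2000000 − (-40.4920000)·(2.2000000 − 4.4000000) / (-40.4920000 − 34.0440000) = 2.2000000 − (89.0824000)/(-74.5360000) = 3.3951594
f(3.3951594) = -12.0036336
u3 = 3.3951594 − (-12.0036336)·(3.3951594 − 2.2000000) / (-12.0036336 − (-40.4920000)) = 3.3951594 − (-14.3462554)/(28.4883664) = 3.8987423

3.89874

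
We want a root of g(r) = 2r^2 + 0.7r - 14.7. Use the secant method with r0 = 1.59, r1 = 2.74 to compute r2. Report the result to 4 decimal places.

g(1.59) = -8.530800, g(2.74) = 2.233200
r2 = 2.740000 − 2.233200·(2.740000 − 1.590000) / (2.233200 − (-8.530800)) = 2.740000 − (2.568180)/(10.764000) = 2.501410

2.5014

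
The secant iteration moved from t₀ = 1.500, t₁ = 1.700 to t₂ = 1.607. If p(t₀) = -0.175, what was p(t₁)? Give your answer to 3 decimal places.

The secant line through (1.500, -0.175) and (1.700, p(t₁)) crosses zero at t₂ = 1.607.
So (1.500, -0.175), (1.700, p(t₁)), (1.607, 0) are collinear:
p(t₁) = -0.175 · (1.700 − 1.607) / (1.500 − 1.607) = -0.175 · (0.09300)/(-0.10700) = 0.15210

0.152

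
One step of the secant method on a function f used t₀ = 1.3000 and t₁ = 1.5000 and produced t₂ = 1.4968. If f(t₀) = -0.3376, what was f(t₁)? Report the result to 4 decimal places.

The secant line through (1.3000, -0.3376) and (1.5000, f(t₁)) crosses zero at t₂ = 1.4968.
So (1.3000, -0.3376), (1.5000, f(t₁)), (1.4968, 0) are collinear:
f(t₁) = -0.3376 · (1.5000 − 1.4968) / (1.3000 − 1.4968) = -0.3376 · (0.003200)/(-0.196800) = 0.005489

0.0055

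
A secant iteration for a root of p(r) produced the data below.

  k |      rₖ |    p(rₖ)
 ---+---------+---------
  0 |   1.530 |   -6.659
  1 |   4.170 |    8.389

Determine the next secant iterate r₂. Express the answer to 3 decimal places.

r₂ = 4.170 − 8.389·(4.170 − 1.530) / (8.389 − (-6.659))
   = 4.170 − (22.14696)/(15.04800) = 2.69825

2.698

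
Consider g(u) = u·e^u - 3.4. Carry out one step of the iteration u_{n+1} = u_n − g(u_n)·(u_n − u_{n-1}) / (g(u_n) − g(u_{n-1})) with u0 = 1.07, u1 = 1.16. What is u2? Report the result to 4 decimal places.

g(1.07) = -0.280544, g(1.16) = 0.300323
u2 = 1.160000 − 0.300323·(1.160000 − 1.070000) / (0.300323 − (-0.280544)) = 1.160000 − (0.027029)/(0.580867) = 1.113468

1.1135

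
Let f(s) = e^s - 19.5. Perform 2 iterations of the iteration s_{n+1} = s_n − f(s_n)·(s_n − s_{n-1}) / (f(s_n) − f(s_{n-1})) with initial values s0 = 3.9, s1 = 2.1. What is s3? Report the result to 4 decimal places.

3.1728

f(3.9) = 29.902449, f(2.1) = -11.333830
s2 = 2.100000 − (-11.333830)·(2.100000 − 3.900000) / (-11.333830 − 29.902449) = 2.100000 − (20.400894)/(-41.236279) = 2.594732
f(2.594732) = -6.107007
s3 = 2.594732 − (-6.107007)·(2.594732 − 2.100000) / (-6.107007 − (-11.333830)) = 2.594732 − (-3.021330)/(5.226824) = 3.172775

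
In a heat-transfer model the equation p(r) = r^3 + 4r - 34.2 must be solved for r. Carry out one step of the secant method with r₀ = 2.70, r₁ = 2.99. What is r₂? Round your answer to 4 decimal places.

p(2.70) = -3.717000, p(2.99) = 4.490899
r₂ = 2.990000 − 4.490899·(2.990000 − 2.700000) / (4.490899 − (-3.717000)) = 2.990000 − (1.302361)/(8.207899) = 2.831328

2.8313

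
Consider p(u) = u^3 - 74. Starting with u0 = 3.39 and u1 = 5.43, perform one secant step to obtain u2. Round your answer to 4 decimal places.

p(3.39) = -35.041781, p(5.43) = 86.103007
u2 = 5.430000 − 86.103007·(5.430000 − 3.390000) / (86.103007 − (-35.041781)) = 5.430000 − (175.650134)/(121.144788) = 3.980081

3.9801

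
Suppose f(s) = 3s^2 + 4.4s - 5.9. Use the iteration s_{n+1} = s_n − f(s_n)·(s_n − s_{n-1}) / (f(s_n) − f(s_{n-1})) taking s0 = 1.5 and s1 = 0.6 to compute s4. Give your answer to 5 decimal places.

f(1.5) = 7.4500000, f(0.6) = -2.1800000
s2 = 0.6000000 − (-2.1800000)·(0.6000000 − 1.5000000) / (-2.1800000 − 7.4500000) = 0.6000000 − (1.9620000)/(-9.6300000) = 0.8037383
f(0.8037383) = -0.4255656
s3 = 0.8037383 − (-0.4255656)·(0.8037383 − 0.6000000) / (-0.4255656 − (-2.1800000)) = 0.8037383 − (-0.0867040)/(1.7544344) = 0.8531582
f(0.8531582) = 0.0375332
s4 = 0.8531582 − 0.0375332·(0.8531582 − 0.8037383) / (0.0375332 − (-0.4255656)) = 0.8531582 − (0.0018549)/(0.4630987) = 0.8491529

0.84915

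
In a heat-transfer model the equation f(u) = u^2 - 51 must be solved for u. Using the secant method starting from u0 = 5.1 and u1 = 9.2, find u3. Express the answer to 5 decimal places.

7.10373

f(5.1) = -24.9900000, f(9.2) = 33.6400000
u2 = 9.2000000 − 33.6400000·(9.2000000 − 5.1000000) / (33.6400000 − (-24.9900000)) = 9.2000000 − (137.9240000)/(58.6300000) = 6.8475524
f(6.8475524) = -4.1110255
u3 = 6.8475524 − (-4.1110255)·(6.8475524 − 9.2000000) / (-4.1110255 − 33.6400000) = 6.8475524 − (9.6709718)/(-37.7510255) = 7.1037302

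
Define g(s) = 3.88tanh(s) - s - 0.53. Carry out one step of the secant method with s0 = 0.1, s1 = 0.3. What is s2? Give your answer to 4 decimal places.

0.1895

g(0.1) = -0.243288, g(0.3) = 0.300293
s2 = 0.300000 − 0.300293·(0.300000 − 0.100000) / (0.300293 − (-0.243288)) = 0.300000 − (0.060059)/(0.543581) = 0.189513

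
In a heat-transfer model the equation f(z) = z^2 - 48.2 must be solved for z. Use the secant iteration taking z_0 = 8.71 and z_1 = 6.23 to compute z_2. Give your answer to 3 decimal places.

6.858

f(8.71) = 27.66410, f(6.23) = -9.38710
z_2 = 6.23000 − (-9.38710)·(6.23000 − 8.71000) / (-9.38710 − 27.66410) = 6.23000 − (23.28001)/(-37.05120) = 6.85832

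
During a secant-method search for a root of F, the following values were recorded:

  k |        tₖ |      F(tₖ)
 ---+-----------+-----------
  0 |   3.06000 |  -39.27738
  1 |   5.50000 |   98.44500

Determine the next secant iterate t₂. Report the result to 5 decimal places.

3.75587

t₂ = 5.50000 − 98.44500·(5.50000 − 3.06000) / (98.44500 − (-39.27738))
   = 5.50000 − (240.2058000)/(137.7223800) = 3.7558695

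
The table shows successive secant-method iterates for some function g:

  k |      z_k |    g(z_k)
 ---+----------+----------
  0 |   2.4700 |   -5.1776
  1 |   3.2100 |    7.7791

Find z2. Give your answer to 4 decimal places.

2.7657

z2 = 3.2100 − 7.7791·(3.2100 − 2.4700) / (7.7791 − (-5.1776))
   = 3.2100 − (5.756534)/(12.956700) = 2.765710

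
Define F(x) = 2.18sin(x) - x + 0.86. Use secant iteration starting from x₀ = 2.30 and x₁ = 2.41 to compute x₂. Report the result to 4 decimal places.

2.3731

F(2.30) = 0.185637, F(2.41) = -0.093639
x₂ = 2.410000 − (-0.093639)·(2.410000 − 2.300000) / (-0.093639 − 0.185637) = 2.410000 − (-0.010300)/(-0.279276) = 2.373118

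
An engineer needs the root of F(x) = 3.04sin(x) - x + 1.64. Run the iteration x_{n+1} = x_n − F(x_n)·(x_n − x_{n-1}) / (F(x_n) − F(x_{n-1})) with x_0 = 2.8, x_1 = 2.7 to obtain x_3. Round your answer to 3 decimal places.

F(2.8) = -0.14164, F(2.7) = 0.23923
x_2 = 2.70000 − 0.23923·(2.70000 − 2.80000) / (0.23923 − (-0.14164)) = 2.70000 − (-0.02392)/(0.38087) = 2.76281
F(2.76281) = 0.00134
x_3 = 2.76281 − 0.00134·(2.76281 − 2.70000) / (0.00134 − 0.23923) = 2.76281 − (0.00008)/(-0.23789) = 2.76317

2.763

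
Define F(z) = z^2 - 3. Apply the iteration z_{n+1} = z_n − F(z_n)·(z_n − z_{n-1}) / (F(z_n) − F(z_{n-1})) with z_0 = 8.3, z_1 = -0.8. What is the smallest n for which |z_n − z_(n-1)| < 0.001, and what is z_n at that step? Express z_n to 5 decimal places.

n = 8, z_n = -1.73205

F(8.3) = 65.8900000, F(-0.8) = -2.3600000
z_2 = -0.8000000 − (-2.3600000)·(-9.1000000)/(-68.2500000) = -0.4853333;  |Δ| = 0.3146667
F(-0.4853333) = -2.7644516
z_3 = -0.4853333 − (-2.7644516)·(0.3146667)/(-0.4044516) = -2.6360996;  |Δ| = 2.1507663
F(-2.6360996) = 3.9490210
z_4 = -2.6360996 − 3.9490210·(-2.1507663)/(6.7134726) = -1.3709688;  |Δ| = 1.2651308
F(-1.3709688) = -1.1204447
z_5 = -1.3709688 − (-1.1204447)·(1.2651308)/(-5.0694657) = -1.6505858;  |Δ| = 0.2796171
F(-1.6505858) = -0.2755665
z_6 = -1.6505858 − (-0.2755665)·(-0.2796171)/(0.8448782) = -1.7417860;  |Δ| = 0.0912002
F(-1.7417860) = 0.0338186
z_7 = -1.7417860 − 0.0338186·(-0.0912002)/(0.3093851) = -1.7318170;  |Δ| = 0.0099690
F(-1.7318170) = -0.0008098
z_8 = -1.7318170 − (-0.0008098)·(0.0099690)/(-0.0346284) = -1.7320502;  |Δ| = 0.0002331
|z_8 − z_7| = 0.0002331 < 0.001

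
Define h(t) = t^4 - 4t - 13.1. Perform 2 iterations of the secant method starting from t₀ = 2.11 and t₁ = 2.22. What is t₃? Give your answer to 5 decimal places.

h(2.11) = -1.7188056, h(2.22) = 2.3091266
t₂ = 2.2200000 − 2.3091266·(2.2200000 − 2.1100000) / (2.3091266 − (-1.7188056)) = 2.2200000 − (0.2540039)/(4.0279322) = 2.1569394
h(2.1569394) = -0.0830484
t₃ = 2.1569394 − (-0.0830484)·(2.1569394 − 2.2200000) / (-0.0830484 − 2.3091266) = 2.1569394 − (0.0052371)/(-2.3921749) = 2.1591286

2.15913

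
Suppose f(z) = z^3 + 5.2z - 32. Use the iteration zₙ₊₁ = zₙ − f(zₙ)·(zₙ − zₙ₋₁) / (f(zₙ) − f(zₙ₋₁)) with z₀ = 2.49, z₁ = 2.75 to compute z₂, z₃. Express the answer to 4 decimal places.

f(2.49) = -3.613751, f(2.75) = 3.096875
z₂ = 2.750000 − 3.096875·(2.750000 − 2.490000) / (3.096875 − (-3.613751)) = 2.750000 − (0.805187)/(6.710626) = 2.630013
f(2.630013) = -0.132214
z₃ = 2.630013 − (-0.132214)·(2.630013 − 2.750000) / (-0.132214 − 3.096875) = 2.630013 − (0.015864)/(-3.229089) = 2.634926

2.6300, 2.6349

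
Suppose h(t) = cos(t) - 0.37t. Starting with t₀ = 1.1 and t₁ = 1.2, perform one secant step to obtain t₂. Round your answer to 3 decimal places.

h(1.1) = 0.04660, h(1.2) = -0.08164
t₂ = 1.20000 − (-0.08164)·(1.20000 − 1.10000) / (-0.08164 − 0.04660) = 1.20000 − (-0.00816)/(-0.12824) = 1.13634

1.136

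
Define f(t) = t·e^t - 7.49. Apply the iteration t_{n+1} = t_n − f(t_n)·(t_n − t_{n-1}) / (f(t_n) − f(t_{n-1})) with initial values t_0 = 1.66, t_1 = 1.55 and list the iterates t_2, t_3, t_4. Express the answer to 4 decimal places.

f(1.66) = 1.240456, f(1.55) = -0.187221
t_2 = 1.550000 − (-0.187221)·(1.550000 − 1.660000) / (-0.187221 − 1.240456) = 1.550000 − (0.020594)/(-1.427677) = 1.564425
f(1.564425) = -0.012164
t_3 = 1.564425 − (-0.012164)·(1.564425 − 1.550000) / (-0.012164 − (-0.187221)) = 1.564425 − (-0.000175)/(0.175057) = 1.565427
f(1.565427) = 0.000131
t_4 = 1.565427 − 0.000131·(1.565427 − 1.564425) / (0.000131 − (-0.012164)) = 1.565427 − (0.000000)/(0.012295) = 1.565417

1.5644, 1.5654, 1.5654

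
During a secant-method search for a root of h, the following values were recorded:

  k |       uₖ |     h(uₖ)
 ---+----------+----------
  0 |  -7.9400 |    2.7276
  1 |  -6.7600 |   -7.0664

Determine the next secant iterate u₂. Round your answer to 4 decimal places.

-7.6114

u₂ = -6.7600 − (-7.0664)·(-6.7600 − (-7.9400)) / (-7.0664 − 2.7276)
   = -6.7600 − (-8.338352)/(-9.794000) = -7.611373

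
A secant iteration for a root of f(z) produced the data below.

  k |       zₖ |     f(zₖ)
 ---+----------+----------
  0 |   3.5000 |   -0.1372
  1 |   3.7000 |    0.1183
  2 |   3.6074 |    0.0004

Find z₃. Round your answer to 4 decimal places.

3.6071

z₃ = 3.6074 − 0.0004·(3.6074 − 3.7000) / (0.0004 − 0.1183)
   = 3.6074 − (-0.000037)/(-0.117900) = 3.607086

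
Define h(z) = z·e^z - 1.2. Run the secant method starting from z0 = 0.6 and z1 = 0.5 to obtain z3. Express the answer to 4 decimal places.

0.6351

h(0.6) = -0.106729, h(0.5) = -0.375639
z2 = 0.500000 − (-0.375639)·(0.500000 − 0.600000) / (-0.375639 − (-0.106729)) = 0.500000 − (0.037564)/(-0.268911) = 0.639689
h(0.639689) = 0.012782
z3 = 0.639689 − 0.012782·(0.639689 − 0.500000) / (0.012782 − (-0.375639)) = 0.639689 − (0.001785)/(0.388421) = 0.635093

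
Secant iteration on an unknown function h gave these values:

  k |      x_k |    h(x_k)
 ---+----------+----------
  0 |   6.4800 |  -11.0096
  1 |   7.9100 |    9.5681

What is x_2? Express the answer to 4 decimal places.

x_2 = 7.9100 − 9.5681·(7.9100 − 6.4800) / (9.5681 − (-11.0096))
   = 7.9100 − (13.682383)/(20.577700) = 7.245087

7.2451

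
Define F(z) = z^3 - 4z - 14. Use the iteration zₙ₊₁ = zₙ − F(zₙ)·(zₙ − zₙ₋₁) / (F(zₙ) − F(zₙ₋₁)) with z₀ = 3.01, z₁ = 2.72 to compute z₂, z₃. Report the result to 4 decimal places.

F(3.01) = 1.230901, F(2.72) = -4.756352
z₂ = 2.720000 − (-4.756352)·(2.720000 − 3.010000) / (-4.756352 − 1.230901) = 2.720000 − (1.379342)/(-5.987253) = 2.950380
F(2.950380) = -0.119228
z₃ = 2.950380 − (-0.119228)·(2.950380 − 2.720000) / (-0.119228 − (-4.756352)) = 2.950380 − (-0.027468)/(4.637124) = 2.956303

2.9504, 2.9563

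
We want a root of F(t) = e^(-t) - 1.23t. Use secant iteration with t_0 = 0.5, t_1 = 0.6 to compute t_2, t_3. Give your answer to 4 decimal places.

0.4953, 0.4954

F(0.5) = -0.008469, F(0.6) = -0.189188
t_2 = 0.600000 − (-0.189188)·(0.600000 − 0.500000) / (-0.189188 − (-0.008469)) = 0.600000 − (-0.018919)/(-0.180719) = 0.495314
F(0.495314) = 0.000144
t_3 = 0.495314 − 0.000144·(0.495314 − 0.600000) / (0.000144 − (-0.189188)) = 0.495314 − (-0.000015)/(0.189333) = 0.495393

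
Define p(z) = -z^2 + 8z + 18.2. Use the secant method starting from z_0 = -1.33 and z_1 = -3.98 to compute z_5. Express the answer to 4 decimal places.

p(-1.33) = 5.791100, p(-3.98) = -29.480400
z_2 = -3.980000 − (-29.480400)·(-3.980000 − (-1.330000)) / (-29.480400 − 5.791100) = -3.980000 − (78.123060)/(-35.271500) = -1.765094
p(-1.765094) = 0.963692
z_3 = -1.765094 − 0.963692·(-1.765094 − (-3.980000)) / (0.963692 − (-29.480400)) = -1.765094 − (2.134488)/(30.444092) = -1.835206
p(-1.835206) = 0.150375
z_4 = -1.835206 − 0.150375·(-1.835206 − (-1.765094)) / (0.150375 − 0.963692) = -1.835206 − (-0.010543)/(-0.813317) = -1.848169
p(-1.848169) = -0.001077
z_5 = -1.848169 − (-0.001077)·(-1.848169 − (-1.835206)) / (-0.001077 − 0.150375) = -1.848169 − (0.000014)/(-0.151452) = -1.848077

-1.8481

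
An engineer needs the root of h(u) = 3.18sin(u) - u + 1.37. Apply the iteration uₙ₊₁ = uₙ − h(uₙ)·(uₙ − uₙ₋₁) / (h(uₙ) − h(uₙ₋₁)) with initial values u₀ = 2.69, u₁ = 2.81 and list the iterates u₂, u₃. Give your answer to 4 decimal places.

h(2.69) = 0.067749, h(2.81) = -0.404753
u₂ = 2.810000 − (-0.404753)·(2.810000 − 2.690000) / (-0.404753 − 0.067749) = 2.810000 − (-0.048570)/(-0.472502) = 2.707206
h(2.707206) = 0.001110
u₃ = 2.707206 − 0.001110·(2.707206 − 2.810000) / (0.001110 − (-0.404753)) = 2.707206 − (-0.000114)/(0.405863) = 2.707487

2.7072, 2.7075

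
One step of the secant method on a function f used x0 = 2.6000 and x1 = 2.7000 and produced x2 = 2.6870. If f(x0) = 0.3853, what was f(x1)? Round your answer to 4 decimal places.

The secant line through (2.6000, 0.3853) and (2.7000, f(x1)) crosses zero at x2 = 2.6870.
So (2.6000, 0.3853), (2.7000, f(x1)), (2.6870, 0) are collinear:
f(x1) = 0.3853 · (2.7000 − 2.6870) / (2.6000 − 2.6870) = 0.3853 · (0.013000)/(-0.087000) = -0.057574

-0.0576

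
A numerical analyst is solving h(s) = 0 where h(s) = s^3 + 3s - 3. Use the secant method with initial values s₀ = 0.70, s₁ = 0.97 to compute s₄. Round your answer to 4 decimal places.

h(0.70) = -0.557000, h(0.97) = 0.822673
s₂ = 0.970000 − 0.822673·(0.970000 − 0.700000) / (0.822673 − (-0.557000)) = 0.970000 − (0.222122)/(1.379673) = 0.809004
h(0.809004) = -0.043505
s₃ = 0.809004 − (-0.043505)·(0.809004 − 0.970000) / (-0.043505 − 0.822673) = 0.809004 − (0.007004)/(-0.866178) = 0.817090
h(0.817090) = -0.003210
s₄ = 0.817090 − (-0.003210)·(0.817090 − 0.809004) / (-0.003210 − (-0.043505)) = 0.817090 − (-0.000026)/(0.040295) = 0.817734

0.8177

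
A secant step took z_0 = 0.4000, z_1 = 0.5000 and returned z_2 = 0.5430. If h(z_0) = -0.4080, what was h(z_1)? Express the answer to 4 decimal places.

The secant line through (0.4000, -0.4080) and (0.5000, h(z_1)) crosses zero at z_2 = 0.5430.
So (0.4000, -0.4080), (0.5000, h(z_1)), (0.5430, 0) are collinear:
h(z_1) = -0.4080 · (0.5000 − 0.5430) / (0.4000 − 0.5430) = -0.4080 · (-0.043000)/(-0.143000) = -0.122685

-0.1227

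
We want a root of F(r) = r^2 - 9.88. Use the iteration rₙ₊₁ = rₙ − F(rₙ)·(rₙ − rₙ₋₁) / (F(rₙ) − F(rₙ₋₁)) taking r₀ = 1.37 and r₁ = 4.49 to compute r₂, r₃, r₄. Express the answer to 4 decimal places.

2.7357, 3.0673, 3.1486

F(1.37) = -8.003100, F(4.49) = 10.280100
r₂ = 4.490000 − 10.280100·(4.490000 − 1.370000) / (10.280100 − (-8.003100)) = 4.490000 − (32.073912)/(18.283200) = 2.735717
F(2.735717) = -2.395854
r₃ = 2.735717 − (-2.395854)·(2.735717 − 4.490000) / (-2.395854 − 10.280100) = 2.735717 − (4.203007)/(-12.675954) = 3.067290
F(3.067290) = -0.471733
r₄ = 3.067290 − (-0.471733)·(3.067290 − 2.735717) / (-0.471733 − (-2.395854)) = 3.067290 − (-0.156414)/(1.924121) = 3.148581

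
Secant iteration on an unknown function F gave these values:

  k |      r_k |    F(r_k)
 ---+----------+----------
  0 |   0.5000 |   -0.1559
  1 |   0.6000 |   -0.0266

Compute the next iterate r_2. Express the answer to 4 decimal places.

r_2 = 0.6000 − (-0.0266)·(0.6000 − 0.5000) / (-0.0266 − (-0.1559))
   = 0.6000 − (-0.002660)/(0.129300) = 0.620572

0.6206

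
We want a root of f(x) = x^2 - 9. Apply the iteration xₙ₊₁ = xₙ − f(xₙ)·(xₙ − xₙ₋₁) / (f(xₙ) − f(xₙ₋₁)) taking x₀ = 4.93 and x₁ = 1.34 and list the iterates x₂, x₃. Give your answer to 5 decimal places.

f(4.93) = 15.3049000, f(1.34) = -7.2044000
x₂ = 1.3400000 − (-7.2044000)·(1.3400000 − 4.9300000) / (-7.2044000 − 15.3049000) = 1.3400000 − (25.8637960)/(-22.5093000) = 2.4890271
f(2.4890271) = -2.8047440
x₃ = 2.4890271 − (-2.8047440)·(2.4890271 − 1.3400000) / (-2.8047440 − (-7.2044000)) = 2.4890271 − (-3.2227269)/(4.3996560) = 3.2215223

2.48903, 3.22152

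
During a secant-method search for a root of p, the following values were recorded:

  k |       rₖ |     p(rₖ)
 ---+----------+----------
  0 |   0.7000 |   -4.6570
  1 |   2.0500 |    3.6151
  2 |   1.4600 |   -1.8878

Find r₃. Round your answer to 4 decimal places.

1.6624

r₃ = 1.4600 − (-1.8878)·(1.4600 − 2.0500) / (-1.8878 − 3.6151)
   = 1.4600 − (1.113802)/(-5.502900) = 1.662403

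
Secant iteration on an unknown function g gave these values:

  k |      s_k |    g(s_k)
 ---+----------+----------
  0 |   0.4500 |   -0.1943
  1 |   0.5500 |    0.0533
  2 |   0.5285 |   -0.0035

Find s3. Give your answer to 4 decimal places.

s3 = 0.5285 − (-0.0035)·(0.5285 − 0.5500) / (-0.0035 − 0.0533)
   = 0.5285 − (0.000075)/(-0.056800) = 0.529825

0.5298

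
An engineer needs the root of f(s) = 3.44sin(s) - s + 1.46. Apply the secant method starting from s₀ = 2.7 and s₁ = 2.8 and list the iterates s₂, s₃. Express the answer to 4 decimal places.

f(2.7) = 0.230187, f(2.8) = -0.187641
s₂ = 2.800000 − (-0.187641)·(2.800000 − 2.700000) / (-0.187641 − 0.230187) = 2.800000 − (-0.018764)/(-0.417828) = 2.755091
f(2.755091) = 0.001617
s₃ = 2.755091 − 0.001617·(2.755091 − 2.800000) / (0.001617 − (-0.187641)) = 2.755091 − (-0.000073)/(0.189258) = 2.755475

2.7551, 2.7555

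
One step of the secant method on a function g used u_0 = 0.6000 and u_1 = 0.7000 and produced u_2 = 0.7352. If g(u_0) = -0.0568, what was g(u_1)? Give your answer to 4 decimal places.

-0.0148

The secant line through (0.6000, -0.0568) and (0.7000, g(u_1)) crosses zero at u_2 = 0.7352.
So (0.6000, -0.0568), (0.7000, g(u_1)), (0.7352, 0) are collinear:
g(u_1) = -0.0568 · (0.7000 − 0.7352) / (0.6000 − 0.7352) = -0.0568 · (-0.035200)/(-0.135200) = -0.014788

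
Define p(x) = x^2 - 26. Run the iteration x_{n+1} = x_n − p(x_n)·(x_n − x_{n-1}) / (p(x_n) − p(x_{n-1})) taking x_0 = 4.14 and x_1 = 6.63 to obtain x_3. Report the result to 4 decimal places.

5.0810

p(4.14) = -8.860400, p(6.63) = 17.956900
x_2 = 6.630000 − 17.956900·(6.630000 − 4.140000) / (17.956900 − (-8.860400)) = 6.630000 − (44.712681)/(26.817300) = 4.962693
p(4.962693) = -1.371682
x_3 = 4.962693 − (-1.371682)·(4.962693 − 6.630000) / (-1.371682 − 17.956900) = 4.962693 − (2.287015)/(-19.328582) = 5.081016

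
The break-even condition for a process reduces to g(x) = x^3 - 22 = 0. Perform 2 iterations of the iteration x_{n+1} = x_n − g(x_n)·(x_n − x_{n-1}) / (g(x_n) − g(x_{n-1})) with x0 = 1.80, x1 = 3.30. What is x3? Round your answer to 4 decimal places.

2.7696

g(1.80) = -16.168000, g(3.30) = 13.937000
x2 = 3.300000 − 13.937000·(3.300000 − 1.800000) / (13.937000 − (-16.168000)) = 3.300000 − (20.905500)/(30.105000) = 2.605580
g(2.605580) = -4.310585
x3 = 2.605580 − (-4.310585)·(2.605580 − 3.300000) / (-4.310585 − 13.937000) = 2.605580 − (2.993354)/(-18.247585) = 2.769622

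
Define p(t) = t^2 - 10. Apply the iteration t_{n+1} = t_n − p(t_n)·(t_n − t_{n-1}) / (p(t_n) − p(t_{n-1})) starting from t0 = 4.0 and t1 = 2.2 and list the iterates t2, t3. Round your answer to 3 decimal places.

p(4.0) = 6.00000, p(2.2) = -5.16000
t2 = 2.20000 − (-5.16000)·(2.20000 − 4.00000) / (-5.16000 − 6.00000) = 2.20000 − (9.28800)/(-11.16000) = 3.03226
p(3.03226) = -0.80541
t3 = 3.03226 − (-0.80541)·(3.03226 − 2.20000) / (-0.80541 − (-5.16000)) = 3.03226 − (-0.67031)/(4.35459) = 3.18619

3.032, 3.186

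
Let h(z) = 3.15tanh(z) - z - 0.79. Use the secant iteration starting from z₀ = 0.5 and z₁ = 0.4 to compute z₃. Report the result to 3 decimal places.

0.396

h(0.5) = 0.16567, h(0.4) = 0.00684
z₂ = 0.40000 − 0.00684·(0.40000 − 0.50000) / (0.00684 − 0.16567) = 0.40000 − (-0.00068)/(-0.15883) = 0.39569
h(0.39569) = -0.00048
z₃ = 0.39569 − (-0.00048)·(0.39569 − 0.40000) / (-0.00048 − 0.00684) = 0.39569 − (0.00000)/(-0.00732) = 0.39598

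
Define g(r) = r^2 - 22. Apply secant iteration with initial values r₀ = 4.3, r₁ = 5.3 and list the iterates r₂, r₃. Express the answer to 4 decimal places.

g(4.3) = -3.510000, g(5.3) = 6.090000
r₂ = 5.300000 − 6.090000·(5.300000 − 4.300000) / (6.090000 − (-3.510000)) = 5.300000 − (6.090000)/(9.600000) = 4.665625
g(4.665625) = -0.231943
r₃ = 4.665625 − (-0.231943)·(4.665625 − 5.300000) / (-0.231943 − 6.090000) = 4.665625 − (0.147139)/(-6.321943) = 4.688899

4.6656, 4.6889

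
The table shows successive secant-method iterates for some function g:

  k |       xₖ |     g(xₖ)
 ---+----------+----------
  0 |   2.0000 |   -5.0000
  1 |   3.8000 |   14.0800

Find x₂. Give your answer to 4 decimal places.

2.4717

x₂ = 3.8000 − 14.0800·(3.8000 − 2.0000) / (14.0800 − (-5.0000))
   = 3.8000 − (25.344000)/(19.080000) = 2.471698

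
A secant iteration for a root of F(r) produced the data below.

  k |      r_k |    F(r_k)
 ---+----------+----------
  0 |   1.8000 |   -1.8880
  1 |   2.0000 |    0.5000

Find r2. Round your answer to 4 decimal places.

r2 = 2.0000 − 0.5000·(2.0000 − 1.8000) / (0.5000 − (-1.8880))
   = 2.0000 − (0.100000)/(2.388000) = 1.958124

1.9581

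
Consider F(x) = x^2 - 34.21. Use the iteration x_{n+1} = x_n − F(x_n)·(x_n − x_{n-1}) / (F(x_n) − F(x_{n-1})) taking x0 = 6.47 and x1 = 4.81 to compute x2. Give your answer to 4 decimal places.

5.7917

F(6.47) = 7.650900, F(4.81) = -11.073900
x2 = 4.810000 − (-11.073900)·(4.810000 − 6.470000) / (-11.073900 − 7.650900) = 4.810000 − (18.382674)/(-18.724800) = 5.791729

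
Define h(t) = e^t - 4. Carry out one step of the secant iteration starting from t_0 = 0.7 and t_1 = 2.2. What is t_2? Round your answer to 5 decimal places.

h(0.7) = -1.9862473, h(2.2) = 5.0250135
t_2 = 2.2000000 − 5.0250135·(2.2000000 − 0.7000000) / (5.0250135 − (-1.9862473)) = 2.2000000 − (7.5375202)/(7.0112608) = 1.1249408

1.12494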